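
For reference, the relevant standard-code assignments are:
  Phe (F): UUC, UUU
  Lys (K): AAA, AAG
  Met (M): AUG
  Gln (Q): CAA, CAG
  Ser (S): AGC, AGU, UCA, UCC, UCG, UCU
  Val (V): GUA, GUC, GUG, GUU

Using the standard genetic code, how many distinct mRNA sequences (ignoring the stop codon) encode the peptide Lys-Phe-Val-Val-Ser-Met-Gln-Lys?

1536

Lys: 2 codons.
Phe: 2 codons.
Val: 4 codons.
Val: 4 codons.
Ser: 6 codons.
Met: 1 codon.
Gln: 2 codons.
Lys: 2 codons.
2 × 2 × 4 × 4 × 6 × 1 × 2 × 2 = 1536.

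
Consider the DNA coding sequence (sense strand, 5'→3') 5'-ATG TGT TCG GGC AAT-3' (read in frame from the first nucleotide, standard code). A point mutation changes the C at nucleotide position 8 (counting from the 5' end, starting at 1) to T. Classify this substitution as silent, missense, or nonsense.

missense

Position 8 falls in codon 3: TCG → Ser.
After the substitution the codon is TTG → Leu.
Ser ≠ Leu, so this is a missense mutation.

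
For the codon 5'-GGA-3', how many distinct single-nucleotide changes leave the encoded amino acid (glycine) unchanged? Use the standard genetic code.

Position 1: none → 0 synonymous.
Position 2: none → 0 synonymous.
Position 3: GGU, GGC, GGG → 3 synonymous.
Total: 0 + 0 + 3 = 3.

3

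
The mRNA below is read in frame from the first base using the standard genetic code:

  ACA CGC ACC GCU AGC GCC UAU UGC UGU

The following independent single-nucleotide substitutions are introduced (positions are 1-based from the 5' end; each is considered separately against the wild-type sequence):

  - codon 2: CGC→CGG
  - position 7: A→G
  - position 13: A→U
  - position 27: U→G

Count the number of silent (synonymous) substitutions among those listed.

1

Codon 2: CGC (Arg) → CGG (Arg) — synonymous.
Codon 3: ACC (Thr) → GCC (Ala) — missense.
Codon 5: AGC (Ser) → UGC (Cys) — missense.
Codon 9: UGU (Cys) → UGG (Trp) — missense.
Synonymous: 1 of 4.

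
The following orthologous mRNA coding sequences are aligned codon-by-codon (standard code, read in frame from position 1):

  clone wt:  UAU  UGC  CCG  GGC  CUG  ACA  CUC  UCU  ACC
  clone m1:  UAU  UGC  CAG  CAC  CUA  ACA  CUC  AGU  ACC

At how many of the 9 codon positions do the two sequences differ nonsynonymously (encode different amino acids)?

Codon 1: UAU Tyr / UAU Tyr — identical.
Codon 2: UGC Cys / UGC Cys — identical.
Codon 3: CCG Pro / CAG Gln — nonsynonymous.
Codon 4: GGC Gly / CAC His — nonsynonymous.
Codon 5: CUG Leu / CUA Leu — synonymous.
Codon 6: ACA Thr / ACA Thr — identical.
Codon 7: CUC Leu / CUC Leu — identical.
Codon 8: UCU Ser / AGU Ser — synonymous.
Codon 9: ACC Thr / ACC Thr — identical.
Nonsynonymous differences: 2.

2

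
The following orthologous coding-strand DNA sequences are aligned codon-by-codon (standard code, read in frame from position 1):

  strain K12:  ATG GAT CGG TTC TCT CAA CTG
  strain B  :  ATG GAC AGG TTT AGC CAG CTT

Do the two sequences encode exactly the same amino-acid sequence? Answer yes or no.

yes

Codon 1: ATG Met / ATG Met — identical.
Codon 2: GAT Asp / GAC Asp — synonymous.
Codon 3: CGG Arg / AGG Arg — synonymous.
Codon 4: TTC Phe / TTT Phe — synonymous.
Codon 5: TCT Ser / AGC Ser — synonymous.
Codon 6: CAA Gln / CAG Gln — synonymous.
Codon 7: CTG Leu / CTT Leu — synonymous.
Nonsynonymous differences: 0 → same protein.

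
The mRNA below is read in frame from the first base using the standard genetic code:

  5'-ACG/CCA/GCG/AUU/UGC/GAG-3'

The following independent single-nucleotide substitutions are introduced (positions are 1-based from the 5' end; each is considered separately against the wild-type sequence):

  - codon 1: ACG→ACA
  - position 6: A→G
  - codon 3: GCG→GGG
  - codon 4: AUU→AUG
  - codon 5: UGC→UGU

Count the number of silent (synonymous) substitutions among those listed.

3

Codon 1: ACG (Thr) → ACA (Thr) — synonymous.
Codon 2: CCA (Pro) → CCG (Pro) — synonymous.
Codon 3: GCG (Ala) → GGG (Gly) — missense.
Codon 4: AUU (Ile) → AUG (Met) — missense.
Codon 5: UGC (Cys) → UGU (Cys) — synonymous.
Synonymous: 3 of 5.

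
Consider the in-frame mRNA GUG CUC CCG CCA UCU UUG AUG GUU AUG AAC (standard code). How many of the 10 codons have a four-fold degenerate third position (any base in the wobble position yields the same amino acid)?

6

Codon 1 GUG (Val): third position 4-fold.
Codon 2 CUC (Leu): third position 4-fold.
Codon 3 CCG (Pro): third position 4-fold.
Codon 4 CCA (Pro): third position 4-fold.
Codon 5 UCU (Ser): third position 4-fold.
Codon 6 UUG (Leu): third position 2-fold.
Codon 7 AUG (Met): third position 1-fold.
Codon 8 GUU (Val): third position 4-fold.
Codon 9 AUG (Met): third position 1-fold.
Codon 10 AAC (Asn): third position 2-fold.
Four-fold degenerate third positions: 6.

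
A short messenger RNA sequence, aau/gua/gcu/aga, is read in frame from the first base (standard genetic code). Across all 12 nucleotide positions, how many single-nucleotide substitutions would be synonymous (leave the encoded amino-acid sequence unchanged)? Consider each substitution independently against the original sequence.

Codon 1 (AAU, Asn): 1 synonymous substitution.
Codon 2 (GUA, Val): 3 synonymous substitutions.
Codon 3 (GCU, Ala): 3 synonymous substitutions.
Codon 4 (AGA, Arg): 2 synonymous substitutions.
Total: 1 + 3 + 3 + 2 = 9.

9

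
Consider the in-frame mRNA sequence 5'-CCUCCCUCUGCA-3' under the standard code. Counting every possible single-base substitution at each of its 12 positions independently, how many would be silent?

12

Codon 1 (CCU, Pro): 3 synonymous substitutions.
Codon 2 (CCC, Pro): 3 synonymous substitutions.
Codon 3 (UCU, Ser): 3 synonymous substitutions.
Codon 4 (GCA, Ala): 3 synonymous substitutions.
Total: 3 + 3 + 3 + 3 = 12.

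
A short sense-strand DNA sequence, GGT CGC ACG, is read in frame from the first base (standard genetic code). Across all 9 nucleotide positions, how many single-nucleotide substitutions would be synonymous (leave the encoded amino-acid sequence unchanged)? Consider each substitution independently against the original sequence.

Codon 1 (GGT, Gly): 3 synonymous substitutions.
Codon 2 (CGC, Arg): 3 synonymous substitutions.
Codon 3 (ACG, Thr): 3 synonymous substitutions.
Total: 3 + 3 + 3 = 9.

9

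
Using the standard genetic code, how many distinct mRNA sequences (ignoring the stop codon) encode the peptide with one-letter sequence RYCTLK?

1152

Arg: 6 codons.
Tyr: 2 codons.
Cys: 2 codons.
Thr: 4 codons.
Leu: 6 codons.
Lys: 2 codons.
6 × 2 × 2 × 4 × 6 × 2 = 1152.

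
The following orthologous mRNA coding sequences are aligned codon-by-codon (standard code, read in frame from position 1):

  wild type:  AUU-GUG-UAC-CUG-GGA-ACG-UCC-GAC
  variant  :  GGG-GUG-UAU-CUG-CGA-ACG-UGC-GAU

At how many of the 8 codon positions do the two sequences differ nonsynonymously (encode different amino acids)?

3

Codon 1: AUU Ile / GGG Gly — nonsynonymous.
Codon 2: GUG Val / GUG Val — identical.
Codon 3: UAC Tyr / UAU Tyr — synonymous.
Codon 4: CUG Leu / CUG Leu — identical.
Codon 5: GGA Gly / CGA Arg — nonsynonymous.
Codon 6: ACG Thr / ACG Thr — identical.
Codon 7: UCC Ser / UGC Cys — nonsynonymous.
Codon 8: GAC Asp / GAU Asp — synonymous.
Nonsynonymous differences: 3.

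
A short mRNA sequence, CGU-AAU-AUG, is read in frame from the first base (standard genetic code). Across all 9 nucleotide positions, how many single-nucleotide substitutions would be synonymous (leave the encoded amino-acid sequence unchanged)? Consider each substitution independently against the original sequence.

4

Codon 1 (CGU, Arg): 3 synonymous substitutions.
Codon 2 (AAU, Asn): 1 synonymous substitution.
Codon 3 (AUG, Met): 0 synonymous substitutions.
Total: 3 + 1 + 0 = 4.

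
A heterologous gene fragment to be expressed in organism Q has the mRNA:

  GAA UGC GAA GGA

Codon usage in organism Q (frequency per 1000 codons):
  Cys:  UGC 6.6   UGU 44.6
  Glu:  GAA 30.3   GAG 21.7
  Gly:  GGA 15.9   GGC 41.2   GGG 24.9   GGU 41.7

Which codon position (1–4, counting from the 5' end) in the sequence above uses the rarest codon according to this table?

Codon 1 GAA (Glu): 30.3 per 1000.
Codon 2 UGC (Cys): 6.6 per 1000.
Codon 3 GAA (Glu): 30.3 per 1000.
Codon 4 GGA (Gly): 15.9 per 1000.
Lowest frequency is 6.6 at codon 2.

2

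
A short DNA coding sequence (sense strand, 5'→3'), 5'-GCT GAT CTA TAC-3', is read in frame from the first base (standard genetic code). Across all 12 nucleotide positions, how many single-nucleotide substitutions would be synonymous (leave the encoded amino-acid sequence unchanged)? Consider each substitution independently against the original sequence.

9

Codon 1 (GCT, Ala): 3 synonymous substitutions.
Codon 2 (GAT, Asp): 1 synonymous substitution.
Codon 3 (CTA, Leu): 4 synonymous substitutions.
Codon 4 (TAC, Tyr): 1 synonymous substitution.
Total: 3 + 1 + 4 + 1 = 9.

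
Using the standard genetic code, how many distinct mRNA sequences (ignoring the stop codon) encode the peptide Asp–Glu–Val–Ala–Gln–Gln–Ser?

1536

Asp: 2 codons.
Glu: 2 codons.
Val: 4 codons.
Ala: 4 codons.
Gln: 2 codons.
Gln: 2 codons.
Ser: 6 codons.
2 × 2 × 4 × 4 × 2 × 2 × 6 = 1536.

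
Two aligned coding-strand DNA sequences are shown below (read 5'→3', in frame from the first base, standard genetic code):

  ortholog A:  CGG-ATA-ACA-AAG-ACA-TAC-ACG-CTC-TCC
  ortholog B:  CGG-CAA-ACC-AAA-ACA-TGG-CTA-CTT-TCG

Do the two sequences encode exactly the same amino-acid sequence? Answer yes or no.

no

Codon 1: CGG Arg / CGG Arg — identical.
Codon 2: ATA Ile / CAA Gln — nonsynonymous.
Codon 3: ACA Thr / ACC Thr — synonymous.
Codon 4: AAG Lys / AAA Lys — synonymous.
Codon 5: ACA Thr / ACA Thr — identical.
Codon 6: TAC Tyr / TGG Trp — nonsynonymous.
Codon 7: ACG Thr / CTA Leu — nonsynonymous.
Codon 8: CTC Leu / CTT Leu — synonymous.
Codon 9: TCC Ser / TCG Ser — synonymous.
Nonsynonymous differences: 3 → different protein.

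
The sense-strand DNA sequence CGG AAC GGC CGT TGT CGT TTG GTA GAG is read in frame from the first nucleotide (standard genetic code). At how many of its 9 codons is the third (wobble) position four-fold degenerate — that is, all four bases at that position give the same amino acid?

Codon 1 CGG (Arg): third position 4-fold.
Codon 2 AAC (Asn): third position 2-fold.
Codon 3 GGC (Gly): third position 4-fold.
Codon 4 CGT (Arg): third position 4-fold.
Codon 5 TGT (Cys): third position 2-fold.
Codon 6 CGT (Arg): third position 4-fold.
Codon 7 TTG (Leu): third position 2-fold.
Codon 8 GTA (Val): third position 4-fold.
Codon 9 GAG (Glu): third position 2-fold.
Four-fold degenerate third positions: 5.

5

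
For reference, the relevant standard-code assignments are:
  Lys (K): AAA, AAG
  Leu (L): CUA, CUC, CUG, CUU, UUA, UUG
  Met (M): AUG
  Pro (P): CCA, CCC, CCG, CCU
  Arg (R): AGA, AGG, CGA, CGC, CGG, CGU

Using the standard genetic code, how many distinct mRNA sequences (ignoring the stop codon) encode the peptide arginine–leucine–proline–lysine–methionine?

Arg: 6 codons.
Leu: 6 codons.
Pro: 4 codons.
Lys: 2 codons.
Met: 1 codon.
6 × 6 × 4 × 2 × 1 = 288.

288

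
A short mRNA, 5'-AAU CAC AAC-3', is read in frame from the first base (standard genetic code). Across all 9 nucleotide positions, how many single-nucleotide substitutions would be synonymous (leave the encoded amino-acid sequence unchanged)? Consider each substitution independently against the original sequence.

Codon 1 (AAU, Asn): 1 synonymous substitution.
Codon 2 (CAC, His): 1 synonymous substitution.
Codon 3 (AAC, Asn): 1 synonymous substitution.
Total: 1 + 1 + 1 = 3.

3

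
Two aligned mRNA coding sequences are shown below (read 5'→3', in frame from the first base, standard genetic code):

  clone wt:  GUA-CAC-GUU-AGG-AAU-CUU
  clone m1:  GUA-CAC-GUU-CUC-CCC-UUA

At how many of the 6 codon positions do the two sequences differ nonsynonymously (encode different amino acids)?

2

Codon 1: GUA Val / GUA Val — identical.
Codon 2: CAC His / CAC His — identical.
Codon 3: GUU Val / GUU Val — identical.
Codon 4: AGG Arg / CUC Leu — nonsynonymous.
Codon 5: AAU Asn / CCC Pro — nonsynonymous.
Codon 6: CUU Leu / UUA Leu — synonymous.
Nonsynonymous differences: 2.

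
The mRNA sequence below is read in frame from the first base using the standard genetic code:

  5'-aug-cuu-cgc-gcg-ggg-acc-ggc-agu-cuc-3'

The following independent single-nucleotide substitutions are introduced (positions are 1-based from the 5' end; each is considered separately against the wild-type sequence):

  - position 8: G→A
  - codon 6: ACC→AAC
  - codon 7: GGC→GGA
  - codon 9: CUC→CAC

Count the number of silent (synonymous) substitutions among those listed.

1

Codon 3: CGC (Arg) → CAC (His) — missense.
Codon 6: ACC (Thr) → AAC (Asn) — missense.
Codon 7: GGC (Gly) → GGA (Gly) — synonymous.
Codon 9: CUC (Leu) → CAC (His) — missense.
Synonymous: 1 of 4.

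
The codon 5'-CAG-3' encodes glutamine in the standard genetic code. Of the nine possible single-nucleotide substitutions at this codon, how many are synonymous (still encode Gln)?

Position 1: none → 0 synonymous.
Position 2: none → 0 synonymous.
Position 3: CAA → 1 synonymous.
Total: 0 + 0 + 1 = 1.

1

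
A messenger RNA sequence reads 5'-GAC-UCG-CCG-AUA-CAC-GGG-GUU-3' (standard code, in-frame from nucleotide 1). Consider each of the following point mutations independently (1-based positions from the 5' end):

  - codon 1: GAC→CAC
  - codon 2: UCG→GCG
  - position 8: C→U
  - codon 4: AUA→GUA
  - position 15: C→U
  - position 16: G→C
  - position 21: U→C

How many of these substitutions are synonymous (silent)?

2

Codon 1: GAC (Asp) → CAC (His) — missense.
Codon 2: UCG (Ser) → GCG (Ala) — missense.
Codon 3: CCG (Pro) → CUG (Leu) — missense.
Codon 4: AUA (Ile) → GUA (Val) — missense.
Codon 5: CAC (His) → CAU (His) — synonymous.
Codon 6: GGG (Gly) → CGG (Arg) — missense.
Codon 7: GUU (Val) → GUC (Val) — synonymous.
Synonymous: 2 of 7.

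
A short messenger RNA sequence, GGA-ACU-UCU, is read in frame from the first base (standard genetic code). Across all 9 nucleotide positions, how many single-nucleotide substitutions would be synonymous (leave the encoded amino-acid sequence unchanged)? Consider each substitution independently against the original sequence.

9

Codon 1 (GGA, Gly): 3 synonymous substitutions.
Codon 2 (ACU, Thr): 3 synonymous substitutions.
Codon 3 (UCU, Ser): 3 synonymous substitutions.
Total: 3 + 3 + 3 = 9.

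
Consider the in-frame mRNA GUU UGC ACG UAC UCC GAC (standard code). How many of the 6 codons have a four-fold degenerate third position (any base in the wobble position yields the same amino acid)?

3

Codon 1 GUU (Val): third position 4-fold.
Codon 2 UGC (Cys): third position 2-fold.
Codon 3 ACG (Thr): third position 4-fold.
Codon 4 UAC (Tyr): third position 2-fold.
Codon 5 UCC (Ser): third position 4-fold.
Codon 6 GAC (Asp): third position 2-fold.
Four-fold degenerate third positions: 3.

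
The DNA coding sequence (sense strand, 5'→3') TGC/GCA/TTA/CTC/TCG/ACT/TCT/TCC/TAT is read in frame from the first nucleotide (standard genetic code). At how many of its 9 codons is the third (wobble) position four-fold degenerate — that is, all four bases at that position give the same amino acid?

6

Codon 1 TGC (Cys): third position 2-fold.
Codon 2 GCA (Ala): third position 4-fold.
Codon 3 TTA (Leu): third position 2-fold.
Codon 4 CTC (Leu): third position 4-fold.
Codon 5 TCG (Ser): third position 4-fold.
Codon 6 ACT (Thr): third position 4-fold.
Codon 7 TCT (Ser): third position 4-fold.
Codon 8 TCC (Ser): third position 4-fold.
Codon 9 TAT (Tyr): third position 2-fold.
Four-fold degenerate third positions: 6.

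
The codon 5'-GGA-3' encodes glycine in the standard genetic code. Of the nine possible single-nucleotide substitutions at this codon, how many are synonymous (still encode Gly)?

3

Position 1: none → 0 synonymous.
Position 2: none → 0 synonymous.
Position 3: GGU, GGC, GGG → 3 synonymous.
Total: 0 + 0 + 3 = 3.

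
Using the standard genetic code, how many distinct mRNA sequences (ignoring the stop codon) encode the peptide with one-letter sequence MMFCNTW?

Met: 1 codon.
Met: 1 codon.
Phe: 2 codons.
Cys: 2 codons.
Asn: 2 codons.
Thr: 4 codons.
Trp: 1 codon.
1 × 1 × 2 × 2 × 2 × 4 × 1 = 32.

32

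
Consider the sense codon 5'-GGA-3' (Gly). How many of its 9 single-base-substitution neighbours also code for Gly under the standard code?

Position 1: none → 0 synonymous.
Position 2: none → 0 synonymous.
Position 3: GGU, GGC, GGG → 3 synonymous.
Total: 0 + 0 + 3 = 3.

3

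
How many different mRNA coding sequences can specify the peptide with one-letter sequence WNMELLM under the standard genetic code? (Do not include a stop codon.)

144

Trp: 1 codon.
Asn: 2 codons.
Met: 1 codon.
Glu: 2 codons.
Leu: 6 codons.
Leu: 6 codons.
Met: 1 codon.
1 × 2 × 1 × 2 × 6 × 6 × 1 = 144.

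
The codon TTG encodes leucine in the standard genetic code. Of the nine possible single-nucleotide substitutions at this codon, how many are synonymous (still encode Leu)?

Position 1: CTG → 1 synonymous.
Position 2: none → 0 synonymous.
Position 3: TTA → 1 synonymous.
Total: 1 + 0 + 1 = 2.

2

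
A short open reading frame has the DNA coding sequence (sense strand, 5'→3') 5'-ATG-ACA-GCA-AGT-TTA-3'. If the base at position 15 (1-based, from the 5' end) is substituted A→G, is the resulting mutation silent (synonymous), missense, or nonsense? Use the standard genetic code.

silent

Position 15 falls in codon 5: TTA → Leu.
After the substitution the codon is TTG → Leu.
Both encode Leu, so the change is synonymous.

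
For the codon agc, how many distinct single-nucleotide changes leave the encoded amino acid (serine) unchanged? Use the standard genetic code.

Position 1: none → 0 synonymous.
Position 2: none → 0 synonymous.
Position 3: AGT → 1 synonymous.
Total: 0 + 0 + 1 = 1.

1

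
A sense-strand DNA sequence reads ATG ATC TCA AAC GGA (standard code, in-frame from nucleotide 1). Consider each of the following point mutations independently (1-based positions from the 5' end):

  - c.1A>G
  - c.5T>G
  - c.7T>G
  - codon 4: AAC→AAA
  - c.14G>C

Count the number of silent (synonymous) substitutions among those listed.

Codon 1: ATG (Met) → GTG (Val) — missense.
Codon 2: ATC (Ile) → AGC (Ser) — missense.
Codon 3: TCA (Ser) → GCA (Ala) — missense.
Codon 4: AAC (Asn) → AAA (Lys) — missense.
Codon 5: GGA (Gly) → GCA (Ala) — missense.
Synonymous: 0 of 5.

0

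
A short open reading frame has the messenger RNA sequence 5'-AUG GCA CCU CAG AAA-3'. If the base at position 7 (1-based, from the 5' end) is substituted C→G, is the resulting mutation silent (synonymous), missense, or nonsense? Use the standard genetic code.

Position 7 falls in codon 3: CCU → Pro.
After the substitution the codon is GCU → Ala.
Pro ≠ Ala, so this is a missense mutation.

missense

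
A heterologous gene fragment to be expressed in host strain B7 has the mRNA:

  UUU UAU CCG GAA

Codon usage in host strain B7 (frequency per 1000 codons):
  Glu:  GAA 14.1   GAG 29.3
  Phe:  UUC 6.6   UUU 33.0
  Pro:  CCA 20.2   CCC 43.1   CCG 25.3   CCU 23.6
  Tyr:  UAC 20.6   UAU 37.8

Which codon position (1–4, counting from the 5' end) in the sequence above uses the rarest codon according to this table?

4

Codon 1 UUU (Phe): 33.0 per 1000.
Codon 2 UAU (Tyr): 37.8 per 1000.
Codon 3 CCG (Pro): 25.3 per 1000.
Codon 4 GAA (Glu): 14.1 per 1000.
Lowest frequency is 14.1 at codon 4.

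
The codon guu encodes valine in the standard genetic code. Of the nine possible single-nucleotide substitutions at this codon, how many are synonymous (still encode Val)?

Position 1: none → 0 synonymous.
Position 2: none → 0 synonymous.
Position 3: GUC, GUA, GUG → 3 synonymous.
Total: 0 + 0 + 3 = 3.

3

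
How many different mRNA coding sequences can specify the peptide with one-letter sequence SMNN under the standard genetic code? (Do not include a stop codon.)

Ser: 6 codons.
Met: 1 codon.
Asn: 2 codons.
Asn: 2 codons.
6 × 1 × 2 × 2 = 24.

24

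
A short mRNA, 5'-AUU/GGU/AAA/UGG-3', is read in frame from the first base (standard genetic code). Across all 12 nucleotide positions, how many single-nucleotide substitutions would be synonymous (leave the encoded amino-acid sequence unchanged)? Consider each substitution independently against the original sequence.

Codon 1 (AUU, Ile): 2 synonymous substitutions.
Codon 2 (GGU, Gly): 3 synonymous substitutions.
Codon 3 (AAA, Lys): 1 synonymous substitution.
Codon 4 (UGG, Trp): 0 synonymous substitutions.
Total: 2 + 3 + 1 + 0 = 6.

6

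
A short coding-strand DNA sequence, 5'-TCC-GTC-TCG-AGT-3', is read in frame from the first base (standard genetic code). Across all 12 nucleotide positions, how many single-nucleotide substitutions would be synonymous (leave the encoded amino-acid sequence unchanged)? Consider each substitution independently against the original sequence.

Codon 1 (TCC, Ser): 3 synonymous substitutions.
Codon 2 (GTC, Val): 3 synonymous substitutions.
Codon 3 (TCG, Ser): 3 synonymous substitutions.
Codon 4 (AGT, Ser): 1 synonymous substitution.
Total: 3 + 3 + 3 + 1 = 10.

10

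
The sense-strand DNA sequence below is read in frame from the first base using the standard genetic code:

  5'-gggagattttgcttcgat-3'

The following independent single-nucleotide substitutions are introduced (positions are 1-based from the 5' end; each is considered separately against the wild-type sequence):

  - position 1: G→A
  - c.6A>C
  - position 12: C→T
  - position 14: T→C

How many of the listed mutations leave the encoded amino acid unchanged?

1

Codon 1: GGG (Gly) → AGG (Arg) — missense.
Codon 2: AGA (Arg) → AGC (Ser) — missense.
Codon 4: TGC (Cys) → TGT (Cys) — synonymous.
Codon 5: TTC (Phe) → TCC (Ser) — missense.
Synonymous: 1 of 4.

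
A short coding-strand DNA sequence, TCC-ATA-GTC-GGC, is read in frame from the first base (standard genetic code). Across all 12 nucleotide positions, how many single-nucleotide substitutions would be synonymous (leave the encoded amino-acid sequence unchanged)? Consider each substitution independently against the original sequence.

Codon 1 (TCC, Ser): 3 synonymous substitutions.
Codon 2 (ATA, Ile): 2 synonymous substitutions.
Codon 3 (GTC, Val): 3 synonymous substitutions.
Codon 4 (GGC, Gly): 3 synonymous substitutions.
Total: 3 + 2 + 3 + 3 = 11.

11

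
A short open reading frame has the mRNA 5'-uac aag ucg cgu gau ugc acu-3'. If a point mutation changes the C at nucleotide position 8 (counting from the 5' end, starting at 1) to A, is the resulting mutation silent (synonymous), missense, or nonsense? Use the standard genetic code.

Position 8 falls in codon 3: UCG → Ser.
After the substitution the codon is UAG → Stop.
The new codon is a stop codon, so this is a nonsense mutation.

nonsense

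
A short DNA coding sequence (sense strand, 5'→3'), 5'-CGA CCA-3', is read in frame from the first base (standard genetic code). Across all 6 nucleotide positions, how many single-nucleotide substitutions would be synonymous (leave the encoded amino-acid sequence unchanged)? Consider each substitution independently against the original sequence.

Codon 1 (CGA, Arg): 4 synonymous substitutions.
Codon 2 (CCA, Pro): 3 synonymous substitutions.
Total: 4 + 3 = 7.

7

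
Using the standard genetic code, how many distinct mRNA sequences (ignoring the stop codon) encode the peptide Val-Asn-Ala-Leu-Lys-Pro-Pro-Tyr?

12288

Val: 4 codons.
Asn: 2 codons.
Ala: 4 codons.
Leu: 6 codons.
Lys: 2 codons.
Pro: 4 codons.
Pro: 4 codons.
Tyr: 2 codons.
4 × 2 × 4 × 6 × 2 × 4 × 4 × 2 = 12288.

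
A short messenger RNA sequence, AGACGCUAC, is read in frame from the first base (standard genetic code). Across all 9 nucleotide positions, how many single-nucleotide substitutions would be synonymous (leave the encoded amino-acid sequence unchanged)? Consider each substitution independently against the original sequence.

Codon 1 (AGA, Arg): 2 synonymous substitutions.
Codon 2 (CGC, Arg): 3 synonymous substitutions.
Codon 3 (UAC, Tyr): 1 synonymous substitution.
Total: 2 + 3 + 1 = 6.

6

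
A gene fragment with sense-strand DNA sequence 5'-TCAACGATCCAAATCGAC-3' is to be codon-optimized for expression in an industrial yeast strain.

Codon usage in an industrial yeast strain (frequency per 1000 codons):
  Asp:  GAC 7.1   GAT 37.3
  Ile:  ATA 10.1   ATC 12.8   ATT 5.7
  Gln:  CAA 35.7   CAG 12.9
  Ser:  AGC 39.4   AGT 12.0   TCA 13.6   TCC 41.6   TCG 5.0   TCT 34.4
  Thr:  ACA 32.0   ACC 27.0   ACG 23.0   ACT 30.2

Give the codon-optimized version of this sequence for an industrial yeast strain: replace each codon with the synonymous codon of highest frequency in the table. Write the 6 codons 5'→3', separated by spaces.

Codon 1 (Ser): best is TCC at 41.6.
Codon 2 (Thr): best is ACA at 32.0.
Codon 3 (Ile): best is ATC at 12.8.
Codon 4 (Gln): best is CAA at 35.7.
Codon 5 (Ile): best is ATC at 12.8.
Codon 6 (Asp): best is GAT at 37.3.

TCC ACA ATC CAA ATC GAT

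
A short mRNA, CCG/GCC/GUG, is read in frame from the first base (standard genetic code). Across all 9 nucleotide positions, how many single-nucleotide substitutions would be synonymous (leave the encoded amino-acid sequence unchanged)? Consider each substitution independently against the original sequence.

9

Codon 1 (CCG, Pro): 3 synonymous substitutions.
Codon 2 (GCC, Ala): 3 synonymous substitutions.
Codon 3 (GUG, Val): 3 synonymous substitutions.
Total: 3 + 3 + 3 = 9.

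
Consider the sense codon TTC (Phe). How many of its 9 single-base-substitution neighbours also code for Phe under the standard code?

1

Position 1: none → 0 synonymous.
Position 2: none → 0 synonymous.
Position 3: TTT → 1 synonymous.
Total: 0 + 0 + 1 = 1.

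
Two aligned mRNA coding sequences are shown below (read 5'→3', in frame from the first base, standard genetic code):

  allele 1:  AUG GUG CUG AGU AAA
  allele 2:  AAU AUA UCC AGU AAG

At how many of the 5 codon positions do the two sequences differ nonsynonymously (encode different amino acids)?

Codon 1: AUG Met / AAU Asn — nonsynonymous.
Codon 2: GUG Val / AUA Ile — nonsynonymous.
Codon 3: CUG Leu / UCC Ser — nonsynonymous.
Codon 4: AGU Ser / AGU Ser — identical.
Codon 5: AAA Lys / AAG Lys — synonymous.
Nonsynonymous differences: 3.

3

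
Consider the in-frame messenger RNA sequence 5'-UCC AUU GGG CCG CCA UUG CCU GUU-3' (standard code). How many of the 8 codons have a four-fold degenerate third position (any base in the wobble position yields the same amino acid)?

6

Codon 1 UCC (Ser): third position 4-fold.
Codon 2 AUU (Ile): third position 3-fold.
Codon 3 GGG (Gly): third position 4-fold.
Codon 4 CCG (Pro): third position 4-fold.
Codon 5 CCA (Pro): third position 4-fold.
Codon 6 UUG (Leu): third position 2-fold.
Codon 7 CCU (Pro): third position 4-fold.
Codon 8 GUU (Val): third position 4-fold.
Four-fold degenerate third positions: 6.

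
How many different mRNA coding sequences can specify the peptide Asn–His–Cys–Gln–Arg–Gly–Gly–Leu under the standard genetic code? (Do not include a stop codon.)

9216

Asn: 2 codons.
His: 2 codons.
Cys: 2 codons.
Gln: 2 codons.
Arg: 6 codons.
Gly: 4 codons.
Gly: 4 codons.
Leu: 6 codons.
2 × 2 × 2 × 2 × 6 × 4 × 4 × 6 = 9216.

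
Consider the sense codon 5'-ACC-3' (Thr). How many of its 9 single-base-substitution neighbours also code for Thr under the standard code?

Position 1: none → 0 synonymous.
Position 2: none → 0 synonymous.
Position 3: ACT, ACA, ACG → 3 synonymous.
Total: 0 + 0 + 3 = 3.

3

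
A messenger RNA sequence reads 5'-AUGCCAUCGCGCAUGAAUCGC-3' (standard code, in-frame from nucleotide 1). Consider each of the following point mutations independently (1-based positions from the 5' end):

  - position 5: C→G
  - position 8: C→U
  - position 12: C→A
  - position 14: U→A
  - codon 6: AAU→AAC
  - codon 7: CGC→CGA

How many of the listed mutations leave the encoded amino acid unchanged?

3

Codon 2: CCA (Pro) → CGA (Arg) — missense.
Codon 3: UCG (Ser) → UUG (Leu) — missense.
Codon 4: CGC (Arg) → CGA (Arg) — synonymous.
Codon 5: AUG (Met) → AAG (Lys) — missense.
Codon 6: AAU (Asn) → AAC (Asn) — synonymous.
Codon 7: CGC (Arg) → CGA (Arg) — synonymous.
Synonymous: 3 of 6.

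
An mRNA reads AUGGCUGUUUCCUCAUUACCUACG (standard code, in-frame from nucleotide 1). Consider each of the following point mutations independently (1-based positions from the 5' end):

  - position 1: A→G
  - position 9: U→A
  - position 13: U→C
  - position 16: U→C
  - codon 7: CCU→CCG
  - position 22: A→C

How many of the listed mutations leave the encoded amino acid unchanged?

Codon 1: AUG (Met) → GUG (Val) — missense.
Codon 3: GUU (Val) → GUA (Val) — synonymous.
Codon 5: UCA (Ser) → CCA (Pro) — missense.
Codon 6: UUA (Leu) → CUA (Leu) — synonymous.
Codon 7: CCU (Pro) → CCG (Pro) — synonymous.
Codon 8: ACG (Thr) → CCG (Pro) — missense.
Synonymous: 3 of 6.

3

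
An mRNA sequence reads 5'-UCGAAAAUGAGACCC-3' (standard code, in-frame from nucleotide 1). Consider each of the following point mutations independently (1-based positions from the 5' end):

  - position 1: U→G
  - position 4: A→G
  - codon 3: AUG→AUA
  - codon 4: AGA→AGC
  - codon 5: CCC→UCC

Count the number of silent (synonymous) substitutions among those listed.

Codon 1: UCG (Ser) → GCG (Ala) — missense.
Codon 2: AAA (Lys) → GAA (Glu) — missense.
Codon 3: AUG (Met) → AUA (Ile) — missense.
Codon 4: AGA (Arg) → AGC (Ser) — missense.
Codon 5: CCC (Pro) → UCC (Ser) — missense.
Synonymous: 0 of 5.

0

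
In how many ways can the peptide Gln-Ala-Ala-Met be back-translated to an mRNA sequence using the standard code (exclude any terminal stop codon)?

Gln: 2 codons.
Ala: 4 codons.
Ala: 4 codons.
Met: 1 codon.
2 × 4 × 4 × 1 = 32.

32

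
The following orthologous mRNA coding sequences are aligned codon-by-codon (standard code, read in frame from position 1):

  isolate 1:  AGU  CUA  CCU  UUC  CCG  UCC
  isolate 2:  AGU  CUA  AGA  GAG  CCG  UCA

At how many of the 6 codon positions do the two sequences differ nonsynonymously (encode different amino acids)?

Codon 1: AGU Ser / AGU Ser — identical.
Codon 2: CUA Leu / CUA Leu — identical.
Codon 3: CCU Pro / AGA Arg — nonsynonymous.
Codon 4: UUC Phe / GAG Glu — nonsynonymous.
Codon 5: CCG Pro / CCG Pro — identical.
Codon 6: UCC Ser / UCA Ser — synonymous.
Nonsynonymous differences: 2.

2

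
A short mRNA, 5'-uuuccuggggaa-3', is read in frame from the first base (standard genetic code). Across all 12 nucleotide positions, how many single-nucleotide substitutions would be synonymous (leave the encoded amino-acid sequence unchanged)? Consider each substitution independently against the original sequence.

Codon 1 (UUU, Phe): 1 synonymous substitution.
Codon 2 (CCU, Pro): 3 synonymous substitutions.
Codon 3 (GGG, Gly): 3 synonymous substitutions.
Codon 4 (GAA, Glu): 1 synonymous substitution.
Total: 1 + 3 + 3 + 1 = 8.

8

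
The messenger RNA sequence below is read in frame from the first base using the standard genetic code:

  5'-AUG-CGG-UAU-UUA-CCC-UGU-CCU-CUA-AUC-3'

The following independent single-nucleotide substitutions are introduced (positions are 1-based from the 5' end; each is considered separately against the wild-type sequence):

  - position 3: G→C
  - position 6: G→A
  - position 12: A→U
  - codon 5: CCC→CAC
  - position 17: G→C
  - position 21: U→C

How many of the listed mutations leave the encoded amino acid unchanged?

2

Codon 1: AUG (Met) → AUC (Ile) — missense.
Codon 2: CGG (Arg) → CGA (Arg) — synonymous.
Codon 4: UUA (Leu) → UUU (Phe) — missense.
Codon 5: CCC (Pro) → CAC (His) — missense.
Codon 6: UGU (Cys) → UCU (Ser) — missense.
Codon 7: CCU (Pro) → CCC (Pro) — synonymous.
Synonymous: 2 of 6.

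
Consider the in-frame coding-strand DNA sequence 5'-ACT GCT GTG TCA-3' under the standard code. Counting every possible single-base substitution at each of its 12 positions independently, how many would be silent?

12

Codon 1 (ACT, Thr): 3 synonymous substitutions.
Codon 2 (GCT, Ala): 3 synonymous substitutions.
Codon 3 (GTG, Val): 3 synonymous substitutions.
Codon 4 (TCA, Ser): 3 synonymous substitutions.
Total: 3 + 3 + 3 + 3 = 12.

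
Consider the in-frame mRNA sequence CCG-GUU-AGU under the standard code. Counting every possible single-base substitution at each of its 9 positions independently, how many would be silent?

Codon 1 (CCG, Pro): 3 synonymous substitutions.
Codon 2 (GUU, Val): 3 synonymous substitutions.
Codon 3 (AGU, Ser): 1 synonymous substitution.
Total: 3 + 3 + 1 = 7.

7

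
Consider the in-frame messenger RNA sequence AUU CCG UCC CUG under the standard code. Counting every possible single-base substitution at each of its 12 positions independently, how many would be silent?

12

Codon 1 (AUU, Ile): 2 synonymous substitutions.
Codon 2 (CCG, Pro): 3 synonymous substitutions.
Codon 3 (UCC, Ser): 3 synonymous substitutions.
Codon 4 (CUG, Leu): 4 synonymous substitutions.
Total: 2 + 3 + 3 + 4 = 12.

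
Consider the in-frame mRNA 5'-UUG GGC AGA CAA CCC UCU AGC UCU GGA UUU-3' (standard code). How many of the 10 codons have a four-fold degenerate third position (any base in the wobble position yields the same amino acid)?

Codon 1 UUG (Leu): third position 2-fold.
Codon 2 GGC (Gly): third position 4-fold.
Codon 3 AGA (Arg): third position 2-fold.
Codon 4 CAA (Gln): third position 2-fold.
Codon 5 CCC (Pro): third position 4-fold.
Codon 6 UCU (Ser): third position 4-fold.
Codon 7 AGC (Ser): third position 2-fold.
Codon 8 UCU (Ser): third position 4-fold.
Codon 9 GGA (Gly): third position 4-fold.
Codon 10 UUU (Phe): third position 2-fold.
Four-fold degenerate third positions: 5.

5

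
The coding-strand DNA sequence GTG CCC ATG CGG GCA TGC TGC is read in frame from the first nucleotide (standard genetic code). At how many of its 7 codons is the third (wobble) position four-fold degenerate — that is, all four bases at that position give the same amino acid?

4

Codon 1 GTG (Val): third position 4-fold.
Codon 2 CCC (Pro): third position 4-fold.
Codon 3 ATG (Met): third position 1-fold.
Codon 4 CGG (Arg): third position 4-fold.
Codon 5 GCA (Ala): third position 4-fold.
Codon 6 TGC (Cys): third position 2-fold.
Codon 7 TGC (Cys): third position 2-fold.
Four-fold degenerate third positions: 4.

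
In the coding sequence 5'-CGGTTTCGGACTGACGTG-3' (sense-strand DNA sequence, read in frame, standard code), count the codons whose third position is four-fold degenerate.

4

Codon 1 CGG (Arg): third position 4-fold.
Codon 2 TTT (Phe): third position 2-fold.
Codon 3 CGG (Arg): third position 4-fold.
Codon 4 ACT (Thr): third position 4-fold.
Codon 5 GAC (Asp): third position 2-fold.
Codon 6 GTG (Val): third position 4-fold.
Four-fold degenerate third positions: 4.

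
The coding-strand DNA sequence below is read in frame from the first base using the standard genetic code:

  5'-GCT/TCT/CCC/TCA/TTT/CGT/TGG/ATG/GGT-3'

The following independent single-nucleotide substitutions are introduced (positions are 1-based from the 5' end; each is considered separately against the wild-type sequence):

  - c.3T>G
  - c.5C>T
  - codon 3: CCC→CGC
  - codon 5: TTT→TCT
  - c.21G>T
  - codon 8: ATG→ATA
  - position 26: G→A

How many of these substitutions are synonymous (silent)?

1

Codon 1: GCT (Ala) → GCG (Ala) — synonymous.
Codon 2: TCT (Ser) → TTT (Phe) — missense.
Codon 3: CCC (Pro) → CGC (Arg) — missense.
Codon 5: TTT (Phe) → TCT (Ser) — missense.
Codon 7: TGG (Trp) → TGT (Cys) — missense.
Codon 8: ATG (Met) → ATA (Ile) — missense.
Codon 9: GGT (Gly) → GAT (Asp) — missense.
Synonymous: 1 of 7.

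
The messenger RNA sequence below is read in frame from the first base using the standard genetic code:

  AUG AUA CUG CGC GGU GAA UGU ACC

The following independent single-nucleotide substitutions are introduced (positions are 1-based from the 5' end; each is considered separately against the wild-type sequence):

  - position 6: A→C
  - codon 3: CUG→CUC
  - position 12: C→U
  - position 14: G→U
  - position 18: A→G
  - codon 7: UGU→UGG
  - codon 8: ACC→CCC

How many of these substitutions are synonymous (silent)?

4

Codon 2: AUA (Ile) → AUC (Ile) — synonymous.
Codon 3: CUG (Leu) → CUC (Leu) — synonymous.
Codon 4: CGC (Arg) → CGU (Arg) — synonymous.
Codon 5: GGU (Gly) → GUU (Val) — missense.
Codon 6: GAA (Glu) → GAG (Glu) — synonymous.
Codon 7: UGU (Cys) → UGG (Trp) — missense.
Codon 8: ACC (Thr) → CCC (Pro) — missense.
Synonymous: 4 of 7.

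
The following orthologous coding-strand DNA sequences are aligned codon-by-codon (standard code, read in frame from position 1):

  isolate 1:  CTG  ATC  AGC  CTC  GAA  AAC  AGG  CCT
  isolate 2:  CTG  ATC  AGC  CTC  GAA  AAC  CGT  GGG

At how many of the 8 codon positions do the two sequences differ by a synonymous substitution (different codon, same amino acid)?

1

Codon 1: CTG Leu / CTG Leu — identical.
Codon 2: ATC Ile / ATC Ile — identical.
Codon 3: AGC Ser / AGC Ser — identical.
Codon 4: CTC Leu / CTC Leu — identical.
Codon 5: GAA Glu / GAA Glu — identical.
Codon 6: AAC Asn / AAC Asn — identical.
Codon 7: AGG Arg / CGT Arg — synonymous.
Codon 8: CCT Pro / GGG Gly — nonsynonymous.
Synonymous differences: 1.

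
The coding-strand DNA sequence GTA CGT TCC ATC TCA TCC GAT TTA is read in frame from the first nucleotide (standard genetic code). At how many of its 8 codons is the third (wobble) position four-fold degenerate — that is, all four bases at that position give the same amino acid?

Codon 1 GTA (Val): third position 4-fold.
Codon 2 CGT (Arg): third position 4-fold.
Codon 3 TCC (Ser): third position 4-fold.
Codon 4 ATC (Ile): third position 3-fold.
Codon 5 TCA (Ser): third position 4-fold.
Codon 6 TCC (Ser): third position 4-fold.
Codon 7 GAT (Asp): third position 2-fold.
Codon 8 TTA (Leu): third position 2-fold.
Four-fold degenerate third positions: 5.

5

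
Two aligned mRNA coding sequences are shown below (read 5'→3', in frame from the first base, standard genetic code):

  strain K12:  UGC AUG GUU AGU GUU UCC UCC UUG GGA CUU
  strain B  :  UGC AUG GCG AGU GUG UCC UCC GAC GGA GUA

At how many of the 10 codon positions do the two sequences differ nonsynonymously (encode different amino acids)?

3

Codon 1: UGC Cys / UGC Cys — identical.
Codon 2: AUG Met / AUG Met — identical.
Codon 3: GUU Val / GCG Ala — nonsynonymous.
Codon 4: AGU Ser / AGU Ser — identical.
Codon 5: GUU Val / GUG Val — synonymous.
Codon 6: UCC Ser / UCC Ser — identical.
Codon 7: UCC Ser / UCC Ser — identical.
Codon 8: UUG Leu / GAC Asp — nonsynonymous.
Codon 9: GGA Gly / GGA Gly — identical.
Codon 10: CUU Leu / GUA Val — nonsynonymous.
Nonsynonymous differences: 3.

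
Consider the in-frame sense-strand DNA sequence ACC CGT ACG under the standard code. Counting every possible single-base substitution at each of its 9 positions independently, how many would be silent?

Codon 1 (ACC, Thr): 3 synonymous substitutions.
Codon 2 (CGT, Arg): 3 synonymous substitutions.
Codon 3 (ACG, Thr): 3 synonymous substitutions.
Total: 3 + 3 + 3 = 9.

9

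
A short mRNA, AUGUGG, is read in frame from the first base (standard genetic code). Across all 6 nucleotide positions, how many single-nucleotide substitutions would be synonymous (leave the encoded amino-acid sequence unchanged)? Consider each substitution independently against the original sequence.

Codon 1 (AUG, Met): 0 synonymous substitutions.
Codon 2 (UGG, Trp): 0 synonymous substitutions.
Total: 0 + 0 = 0.

0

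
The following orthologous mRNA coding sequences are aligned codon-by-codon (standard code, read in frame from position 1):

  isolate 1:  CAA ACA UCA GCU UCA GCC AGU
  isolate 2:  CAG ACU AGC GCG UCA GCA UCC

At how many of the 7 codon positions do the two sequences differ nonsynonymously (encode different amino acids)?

0

Codon 1: CAA Gln / CAG Gln — synonymous.
Codon 2: ACA Thr / ACU Thr — synonymous.
Codon 3: UCA Ser / AGC Ser — synonymous.
Codon 4: GCU Ala / GCG Ala — synonymous.
Codon 5: UCA Ser / UCA Ser — identical.
Codon 6: GCC Ala / GCA Ala — synonymous.
Codon 7: AGU Ser / UCC Ser — synonymous.
Nonsynonymous differences: 0.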